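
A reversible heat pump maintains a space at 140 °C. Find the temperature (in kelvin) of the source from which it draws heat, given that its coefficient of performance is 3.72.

T_H = 140 °C → 140 + 273.15 = 413.15 K.
COP_HP = T_H/(T_H − T_C) ⇒ T_C = T_H·(COP_HP − 1)/COP_HP = 413.15 × (3.72 − 1)/3.72 = 302 K.

T_C ≈ 302 K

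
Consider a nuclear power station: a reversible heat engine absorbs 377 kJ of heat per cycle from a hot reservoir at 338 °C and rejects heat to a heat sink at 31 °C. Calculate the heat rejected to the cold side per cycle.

Q_C ≈ 188 kJ

T_H = 338 °C → 338 + 273.15 = 611.15 K.
T_C = 31 °C → 31 + 273.15 = 304.15 K.
Since the cycle is reversible, η = 1 − T_C/T_H = 1 − 304.15/611.15 = 0.5023.
For a reversible cycle Q_C/Q_H = T_C/T_H, so Q_C = 377 × 304.15/611.15 = 188 kJ.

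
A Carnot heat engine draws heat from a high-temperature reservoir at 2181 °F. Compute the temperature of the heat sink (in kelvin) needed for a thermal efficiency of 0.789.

T_C ≈ 309.5 K

T_H = 2181 °F → (2181 − 32) × 5/9 = 1193.89 °C = 1467.04 K.
From η = 1 − T_C/T_H, T_C = T_H·(1 − η) = 1467.04 × (1 − 0.789) = 309.5 K.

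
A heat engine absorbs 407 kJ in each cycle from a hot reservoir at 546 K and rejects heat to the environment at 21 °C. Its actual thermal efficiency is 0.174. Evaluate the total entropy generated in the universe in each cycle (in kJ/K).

T_C = 21 °C → 21 + 273.15 = 294.15 K.
W = η·Q_H = 0.174 × 407 = 70.82 kJ, so Q_C = Q_H − W = 336.2 kJ.
The hot reservoir loses entropy Q_H/T_H = 407/546.00 = 0.7454 kJ/K; the cold reservoir gains Q_C/T_C = 336.2/294.15 = 1.143 kJ/K.
ΔS_univ = −Q_H/T_H + Q_C/T_C = 0.397 kJ/K (> 0, since η = 0.174 < η_Carnot = 0.461).

ΔS_univ ≈ 0.397 kJ/K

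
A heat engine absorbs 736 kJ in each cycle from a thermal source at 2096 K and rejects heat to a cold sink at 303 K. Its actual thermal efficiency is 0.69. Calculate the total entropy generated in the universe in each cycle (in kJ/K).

ΔS_univ ≈ 0.4019 kJ/K

W = η·Q_H = 0.69 × 736 = 507.8 kJ, so Q_C = Q_H − W = 228.2 kJ.
Reservoir entropy changes: ΔS_H = −Q_H/T_H = −736/2096.00 = -0.3511 kJ/K and ΔS_C = +Q_C/T_C = 228.2/303.00 = 0.7530 kJ/K.
ΔS_univ = −Q_H/T_H + Q_C/T_C = 0.4019 kJ/K (> 0, since η = 0.69 < η_Carnot = 0.855).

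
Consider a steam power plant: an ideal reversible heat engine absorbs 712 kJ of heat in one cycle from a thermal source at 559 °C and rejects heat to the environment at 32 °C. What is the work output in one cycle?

T_H = 559 °C → 559 + 273.15 = 832.15 K.
T_C = 32 °C → 32 + 273.15 = 305.15 K.
For a reversible engine, η = 1 − T_C/T_H = 1 − 305.15/832.15 = 0.6333.
W = η·Q_H = 0.6333 × 712 = 451 kJ.

W ≈ 451 kJ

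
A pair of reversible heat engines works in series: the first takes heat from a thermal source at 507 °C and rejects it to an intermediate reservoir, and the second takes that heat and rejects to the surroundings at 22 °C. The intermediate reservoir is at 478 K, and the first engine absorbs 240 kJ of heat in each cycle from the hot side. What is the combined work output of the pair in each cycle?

W_total ≈ 149 kJ

T_H = 507 °C → 507 + 273.15 = 780.15 K.
T_C = 22 °C → 22 + 273.15 = 295.15 K.
Two reversible stages in series are equivalent to a single Carnot engine between T_H and T_C, so η_total = 1 − T_C/T_H = 1 − 295.15/780.15 = 0.6217.
W_total = η_total · Q_H = 0.6217 × 240 = 149 kJ.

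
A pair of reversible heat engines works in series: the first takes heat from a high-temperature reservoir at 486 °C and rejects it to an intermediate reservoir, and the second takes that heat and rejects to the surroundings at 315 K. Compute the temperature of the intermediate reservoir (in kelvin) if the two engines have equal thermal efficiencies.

T_H = 486 °C → 486 + 273.15 = 759.15 K.
Equal efficiencies require 1 − T_m/T_H = 1 − T_C/T_m, i.e. T_m/T_H = T_C/T_m, so T_m = √(T_H·T_C) = √(759.15 × 315.00) = 489 K.

T_m ≈ 489 K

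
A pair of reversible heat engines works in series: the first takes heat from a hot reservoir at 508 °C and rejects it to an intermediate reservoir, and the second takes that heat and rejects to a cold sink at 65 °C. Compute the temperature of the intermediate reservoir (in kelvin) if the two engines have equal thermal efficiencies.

T_H = 508 °C → 508 + 273.15 = 781.15 K.
T_C = 65 °C → 65 + 273.15 = 338.15 K.
Equal efficiencies require 1 − T_m/T_H = 1 − T_C/T_m, i.e. T_m/T_H = T_C/T_m, so T_m = √(T_H·T_C) = √(781.15 × 338.15) = 514.0 K.

T_m ≈ 514.0 K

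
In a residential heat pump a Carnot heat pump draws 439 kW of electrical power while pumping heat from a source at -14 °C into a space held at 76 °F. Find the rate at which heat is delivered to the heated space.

Q̇_H ≈ 3398 kW

T_H = 76 °F → (76 − 32) × 5/9 = 24.44 °C = 297.59 K.
T_C = -14 °C → -14 + 273.15 = 259.15 K.
For a reversible heat pump, COP_HP = T_H/(T_H − T_C) = 297.59/38.44 = 7.7409.
Q_H = COP_HP · W = 7.7409 × 439 = 3398 kW.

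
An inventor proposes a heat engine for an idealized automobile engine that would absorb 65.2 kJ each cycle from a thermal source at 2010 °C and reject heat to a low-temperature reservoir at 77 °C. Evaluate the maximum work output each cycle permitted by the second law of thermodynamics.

W_max ≈ 55.20 kJ

T_H = 2010 °C → 2010 + 273.15 = 2283.15 K.
T_C = 77 °C → 77 + 273.15 = 350.15 K.
No engine can exceed the Carnot limit: η_max = 1 − T_C/T_H = 1 − 350.15/2283.15 = 0.8466.
W_max = η_max · Q_H = 0.8466 × 65.2 = 55.20 kJ.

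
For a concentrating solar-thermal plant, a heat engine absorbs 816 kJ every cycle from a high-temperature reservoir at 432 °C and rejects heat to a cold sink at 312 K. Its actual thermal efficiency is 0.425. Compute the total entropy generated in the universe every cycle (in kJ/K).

T_H = 432 °C → 432 + 273.15 = 705.15 K.
W = η·Q_H = 0.425 × 816 = 346.8 kJ, so Q_C = Q_H − W = 469.2 kJ.
Reservoir entropy changes: ΔS_H = −Q_H/T_H = −816/705.15 = -1.157 kJ/K and ΔS_C = +Q_C/T_C = 469.2/312.00 = 1.504 kJ/K.
ΔS_univ = −Q_H/T_H + Q_C/T_C = 0.347 kJ/K (> 0, since η = 0.425 < η_Carnot = 0.558).

ΔS_univ ≈ 0.347 kJ/K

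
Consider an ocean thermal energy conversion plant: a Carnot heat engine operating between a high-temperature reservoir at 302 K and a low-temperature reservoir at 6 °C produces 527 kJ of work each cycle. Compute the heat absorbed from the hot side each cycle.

T_C = 6 °C → 6 + 273.15 = 279.15 K.
The Carnot efficiency is η = 1 − T_C/T_H = 1 − 279.15/302.00 = 0.0757.
Q_H = W/η = 527/0.0757 = 6970 kJ.

Q_H ≈ 6970 kJ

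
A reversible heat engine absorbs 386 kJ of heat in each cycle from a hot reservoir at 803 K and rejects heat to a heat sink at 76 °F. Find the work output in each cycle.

W ≈ 242.9 kJ

T_C = 76 °F → (76 − 32) × 5/9 = 24.44 °C = 297.59 K.
For a reversible engine, η = 1 − T_C/T_H = 1 − 297.59/803.00 = 0.6294.
W = η·Q_H = 0.6294 × 386 = 242.9 kJ.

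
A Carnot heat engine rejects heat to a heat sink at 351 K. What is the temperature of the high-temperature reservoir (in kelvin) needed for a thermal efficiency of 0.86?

T_H ≈ 2510 K

From η = 1 − T_C/T_H, solving for T_H gives T_H = T_C/(1 − η) = 351.00/(1 − 0.86) = 2510 K.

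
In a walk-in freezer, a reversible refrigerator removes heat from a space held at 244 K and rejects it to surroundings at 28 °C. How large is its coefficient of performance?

COP_R ≈ 4.27

T_H = 28 °C → 28 + 273.15 = 301.15 K.
For a reversible refrigerator, COP_R = T_C/(T_H − T_C) = 244.00/(301.15 − 244.00) = 4.27.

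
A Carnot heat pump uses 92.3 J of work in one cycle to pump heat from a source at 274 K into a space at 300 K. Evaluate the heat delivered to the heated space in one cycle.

COP_HP = T_H/(T_H − T_C) = 300.00/26.00 = 11.5385.
Q_H = COP_HP · W = 11.5385 × 92.3 = 1065 J.

Q_H ≈ 1065 J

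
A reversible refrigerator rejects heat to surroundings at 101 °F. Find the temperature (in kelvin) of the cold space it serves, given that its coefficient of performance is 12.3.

T_H = 101 °F → (101 − 32) × 5/9 = 38.33 °C = 311.48 K.
COP_R = T_C/(T_H − T_C) ⇒ T_C = T_H·COP_R/(1 + COP_R) = 311.48 × 12.3/(1 + 12.3) = 288 K.

T_C ≈ 288 K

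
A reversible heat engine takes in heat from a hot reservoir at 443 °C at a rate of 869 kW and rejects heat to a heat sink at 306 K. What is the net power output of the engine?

Ẇ ≈ 497.7 kW

T_H = 443 °C → 443 + 273.15 = 716.15 K.
The Carnot efficiency is η = 1 − T_C/T_H = 1 − 306.00/716.15 = 0.5727.
W = η·Q_H = 0.5727 × 869 = 497.7 kW.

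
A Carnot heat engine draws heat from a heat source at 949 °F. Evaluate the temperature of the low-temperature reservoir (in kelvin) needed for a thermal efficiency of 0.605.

T_C ≈ 309 K

T_H = 949 °F → (949 − 32) × 5/9 = 509.44 °C = 782.59 K.
From η = 1 − T_C/T_H, T_C = T_H·(1 − η) = 782.59 × (1 − 0.605) = 309 K.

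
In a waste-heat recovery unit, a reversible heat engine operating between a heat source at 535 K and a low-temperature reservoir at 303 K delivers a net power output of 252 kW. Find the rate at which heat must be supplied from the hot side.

Since the cycle is reversible, η = 1 − T_C/T_H = 1 − 303.00/535.00 = 0.4336.
Q_H = W/η = 252/0.4336 = 581 kW.

Q̇_H ≈ 581 kW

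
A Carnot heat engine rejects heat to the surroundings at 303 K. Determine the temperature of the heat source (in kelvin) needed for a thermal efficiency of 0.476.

From η = 1 − T_C/T_H, solving for T_H gives T_H = T_C/(1 − η) = 303.00/(1 − 0.476) = 578 K.

T_H ≈ 578 K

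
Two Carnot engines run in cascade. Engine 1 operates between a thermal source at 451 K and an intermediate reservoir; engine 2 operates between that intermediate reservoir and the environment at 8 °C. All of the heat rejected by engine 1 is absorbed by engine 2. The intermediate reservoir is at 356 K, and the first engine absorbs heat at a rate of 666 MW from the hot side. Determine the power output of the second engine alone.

T_C = 8 °C → 8 + 273.15 = 281.15 K.
Heat entering the second stage: Q_m = Q_H·(T_m/T_H) = 666 × 356.00/451.00 = 526 MW.
Second-stage efficiency η₂ = 1 − T_C/T_m = 1 − 281.15/356.00 = 0.2103, so W₂ = η₂·Q_m = 111 MW.

Ẇ₂ ≈ 111 MW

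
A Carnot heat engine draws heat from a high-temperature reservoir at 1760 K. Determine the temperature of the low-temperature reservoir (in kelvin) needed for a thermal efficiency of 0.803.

T_C ≈ 347 K

From η = 1 − T_C/T_H, T_C = T_H·(1 − η) = 1760.00 × (1 − 0.803) = 347 K.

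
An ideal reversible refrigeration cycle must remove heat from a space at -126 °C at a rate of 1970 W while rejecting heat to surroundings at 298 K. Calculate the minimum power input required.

T_C = -126 °C → -126 + 273.15 = 147.15 K.
For a reversible refrigerator, COP_R = T_C/(T_H − T_C) = 147.15/150.85 = 0.9755.
W = Q_C/COP_R = 1970/0.9755 = 2020 W.

Ẇ_in ≈ 2020 W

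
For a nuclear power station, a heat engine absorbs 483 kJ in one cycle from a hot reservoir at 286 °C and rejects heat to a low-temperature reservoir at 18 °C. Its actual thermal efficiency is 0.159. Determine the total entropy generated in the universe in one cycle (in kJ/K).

ΔS_univ ≈ 0.5314 kJ/K

T_H = 286 °C → 286 + 273.15 = 559.15 K.
T_C = 18 °C → 18 + 273.15 = 291.15 K.
W = η·Q_H = 0.159 × 483 = 76.80 kJ, so Q_C = Q_H − W = 406.2 kJ.
Entropy balance on the reservoirs: −Q_H/T_H = -0.8638 kJ/K, +Q_C/T_C = 1.395 kJ/K.
ΔS_univ = −Q_H/T_H + Q_C/T_C = 0.5314 kJ/K (> 0, since η = 0.159 < η_Carnot = 0.479).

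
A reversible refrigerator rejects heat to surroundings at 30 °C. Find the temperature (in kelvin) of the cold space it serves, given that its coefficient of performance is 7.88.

T_C ≈ 269 K

T_H = 30 °C → 30 + 273.15 = 303.15 K.
COP_R = T_C/(T_H − T_C) ⇒ T_C = T_H·COP_R/(1 + COP_R) = 303.15 × 7.88/(1 + 7.88) = 269 K.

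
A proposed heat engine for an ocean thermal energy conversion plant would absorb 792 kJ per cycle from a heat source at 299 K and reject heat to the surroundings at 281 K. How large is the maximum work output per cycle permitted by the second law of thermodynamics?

W_max ≈ 47.68 kJ

No engine can exceed the Carnot limit: η_max = 1 − T_C/T_H = 1 − 281.00/299.00 = 0.0602.
W_max = η_max · Q_H = 0.0602 × 792 = 47.68 kJ.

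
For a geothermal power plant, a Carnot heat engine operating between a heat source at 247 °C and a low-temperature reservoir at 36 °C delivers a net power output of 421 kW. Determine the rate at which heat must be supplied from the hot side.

T_H = 247 °C → 247 + 273.15 = 520.15 K.
T_C = 36 °C → 36 + 273.15 = 309.15 K.
The Carnot efficiency is η = 1 − T_C/T_H = 1 − 309.15/520.15 = 0.4057.
Q_H = W/η = 421/0.4057 = 1038 kW.

Q̇_H ≈ 1038 kW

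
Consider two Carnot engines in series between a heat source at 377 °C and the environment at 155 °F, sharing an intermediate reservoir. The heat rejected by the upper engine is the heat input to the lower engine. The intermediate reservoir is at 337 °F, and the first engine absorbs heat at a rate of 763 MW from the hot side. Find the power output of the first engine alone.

Ẇ₁ ≈ 243.6 MW

T_H = 377 °C → 377 + 273.15 = 650.15 K.
T_C = 155 °F → (155 − 32) × 5/9 = 68.33 °C = 341.48 K.
T_m = 337 °F → (337 − 32) × 5/9 = 169.44 °C = 442.59 K.
First-stage efficiency η₁ = 1 − T_m/T_H = 1 − 442.59/650.15 = 0.3192.
W₁ = η₁·Q_H = 0.3192 × 763 = 243.6 MW.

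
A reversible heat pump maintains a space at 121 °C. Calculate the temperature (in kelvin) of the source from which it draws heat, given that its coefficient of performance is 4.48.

T_H = 121 °C → 121 + 273.15 = 394.15 K.
COP_HP = T_H/(T_H − T_C) ⇒ T_C = T_H·(COP_HP − 1)/COP_HP = 394.15 × (4.48 − 1)/4.48 = 306.2 K.

T_C ≈ 306.2 K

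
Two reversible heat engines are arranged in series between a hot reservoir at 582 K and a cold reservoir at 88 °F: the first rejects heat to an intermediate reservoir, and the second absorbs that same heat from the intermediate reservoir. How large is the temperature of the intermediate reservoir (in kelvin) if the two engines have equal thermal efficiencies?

T_m ≈ 421 K

T_C = 88 °F → (88 − 32) × 5/9 = 31.11 °C = 304.26 K.
Equal efficiencies require 1 − T_m/T_H = 1 − T_C/T_m, i.e. T_m/T_H = T_C/T_m, so T_m = √(T_H·T_C) = √(582.00 × 304.26) = 421 K.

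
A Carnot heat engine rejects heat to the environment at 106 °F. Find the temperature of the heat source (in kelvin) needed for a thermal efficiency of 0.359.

T_H ≈ 490 K

T_C = 106 °F → (106 − 32) × 5/9 = 41.11 °C = 314.26 K.
From η = 1 − T_C/T_H, solving for T_H gives T_H = T_C/(1 − η) = 314.26/(1 − 0.359) = 490 K.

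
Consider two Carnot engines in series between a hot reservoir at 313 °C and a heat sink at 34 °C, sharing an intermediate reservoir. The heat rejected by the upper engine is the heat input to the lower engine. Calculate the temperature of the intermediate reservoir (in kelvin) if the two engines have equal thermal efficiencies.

T_H = 313 °C → 313 + 273.15 = 586.15 K.
T_C = 34 °C → 34 + 273.15 = 307.15 K.
Equal efficiencies require 1 − T_m/T_H = 1 − T_C/T_m, i.e. T_m/T_H = T_C/T_m, so T_m = √(T_H·T_C) = √(586.15 × 307.15) = 424 K.

T_m ≈ 424 K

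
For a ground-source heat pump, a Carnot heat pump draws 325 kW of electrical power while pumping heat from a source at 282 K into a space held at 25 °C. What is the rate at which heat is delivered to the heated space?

T_H = 25 °C → 25 + 273.15 = 298.15 K.
COP_HP = T_H/(T_H − T_C) = 298.15/16.15 = 18.4613.
Q_H = COP_HP · W = 18.4613 × 325 = 6000 kW.

Q̇_H ≈ 6000 kW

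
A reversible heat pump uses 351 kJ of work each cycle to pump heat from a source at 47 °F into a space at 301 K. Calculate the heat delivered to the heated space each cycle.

Q_H ≈ 5410 kJ

T_C = 47 °F → (47 − 32) × 5/9 = 8.33 °C = 281.48 K.
COP_HP = T_H/(T_H − T_C) = 301.00/19.52 = 15.4227.
Q_H = COP_HP · W = 15.4227 × 351 = 5410 kJ.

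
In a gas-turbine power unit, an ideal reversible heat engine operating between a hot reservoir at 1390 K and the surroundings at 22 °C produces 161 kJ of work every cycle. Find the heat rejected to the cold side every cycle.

T_C = 22 °C → 22 + 273.15 = 295.15 K.
For a reversible engine, η = 1 − T_C/T_H = 1 − 295.15/1390.00 = 0.7877.
Since Q_C/Q_H = T_C/T_H and Q_H = W/η, Q_C = W·T_C/(T_H − T_C) = 161 × 295.15/1094.85 = 43.40 kJ.

Q_C ≈ 43.40 kJ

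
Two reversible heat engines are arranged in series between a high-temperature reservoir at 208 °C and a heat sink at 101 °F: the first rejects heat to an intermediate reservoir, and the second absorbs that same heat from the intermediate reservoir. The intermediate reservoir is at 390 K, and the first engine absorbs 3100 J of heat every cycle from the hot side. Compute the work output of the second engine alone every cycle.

W₂ ≈ 505.9 J

T_H = 208 °C → 208 + 273.15 = 481.15 K.
T_C = 101 °F → (101 − 32) × 5/9 = 38.33 °C = 311.48 K.
Heat entering the second stage: Q_m = Q_H·(T_m/T_H) = 3100 × 390.00/481.15 = 2513 J.
Second-stage efficiency η₂ = 1 − T_C/T_m = 1 − 311.48/390.00 = 0.2013, so W₂ = η₂·Q_m = 505.9 J.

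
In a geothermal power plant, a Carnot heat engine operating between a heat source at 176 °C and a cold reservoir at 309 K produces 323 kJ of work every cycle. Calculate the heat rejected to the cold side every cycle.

Q_C ≈ 712 kJ

T_H = 176 °C → 176 + 273.15 = 449.15 K.
For a reversible engine, η = 1 − T_C/T_H = 1 − 309.00/449.15 = 0.3120.
Since Q_C/Q_H = T_C/T_H and Q_H = W/η, Q_C = W·T_C/(T_H − T_C) = 323 × 309.00/140.15 = 712 kJ.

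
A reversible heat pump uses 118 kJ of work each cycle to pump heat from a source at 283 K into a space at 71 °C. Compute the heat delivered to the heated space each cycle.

Q_H ≈ 664 kJ

T_H = 71 °C → 71 + 273.15 = 344.15 K.
Reversible heating COP: COP_HP = T_H/(T_H − T_C) = 344.15/61.15 = 5.6280.
Q_H = COP_HP · W = 5.6280 × 118 = 664 kJ.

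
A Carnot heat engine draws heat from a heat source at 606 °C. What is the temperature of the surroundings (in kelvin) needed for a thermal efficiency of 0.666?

T_H = 606 °C → 606 + 273.15 = 879.15 K.
From η = 1 − T_C/T_H, T_C = T_H·(1 − η) = 879.15 × (1 − 0.666) = 294 K.

T_C ≈ 294 K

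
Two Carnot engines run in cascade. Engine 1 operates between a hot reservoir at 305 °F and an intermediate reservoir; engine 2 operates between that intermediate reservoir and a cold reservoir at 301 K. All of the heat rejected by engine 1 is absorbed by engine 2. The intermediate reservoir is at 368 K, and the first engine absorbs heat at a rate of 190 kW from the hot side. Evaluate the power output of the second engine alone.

T_H = 305 °F → (305 − 32) × 5/9 = 151.67 °C = 424.82 K.
Heat entering the second stage: Q_m = Q_H·(T_m/T_H) = 190 × 368.00/424.82 = 165 kW.
Second-stage efficiency η₂ = 1 − T_C/T_m = 1 − 301.00/368.00 = 0.1821, so W₂ = η₂·Q_m = 30.0 kW.

Ẇ₂ ≈ 30.0 kW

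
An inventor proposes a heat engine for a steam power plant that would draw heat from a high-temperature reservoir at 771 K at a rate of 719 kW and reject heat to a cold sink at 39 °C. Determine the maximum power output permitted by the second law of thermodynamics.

T_C = 39 °C → 39 + 273.15 = 312.15 K.
No engine can exceed the Carnot limit: η_max = 1 − T_C/T_H = 1 − 312.15/771.00 = 0.5951.
W_max = η_max · Q_H = 0.5951 × 719 = 428 kW.

Ẇ_max ≈ 428 kW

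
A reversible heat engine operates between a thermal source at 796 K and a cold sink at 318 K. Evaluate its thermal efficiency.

For a reversible engine, η = 1 − T_C/T_H = 1 − 318.00/796.00 = 0.601.

η ≈ 0.601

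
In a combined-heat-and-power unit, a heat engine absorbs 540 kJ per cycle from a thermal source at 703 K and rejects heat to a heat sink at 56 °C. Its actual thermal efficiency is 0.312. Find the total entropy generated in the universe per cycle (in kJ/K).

ΔS_univ ≈ 0.3606 kJ/K

T_C = 56 °C → 56 + 273.15 = 329.15 K.
W = η·Q_H = 0.312 × 540 = 168.5 kJ, so Q_C = Q_H − W = 371.5 kJ.
Reservoir entropy changes: ΔS_H = −Q_H/T_H = −540/703.00 = -0.7681 kJ/K and ΔS_C = +Q_C/T_C = 371.5/329.15 = 1.129 kJ/K.
ΔS_univ = −Q_H/T_H + Q_C/T_C = 0.3606 kJ/K (> 0, since η = 0.312 < η_Carnot = 0.532).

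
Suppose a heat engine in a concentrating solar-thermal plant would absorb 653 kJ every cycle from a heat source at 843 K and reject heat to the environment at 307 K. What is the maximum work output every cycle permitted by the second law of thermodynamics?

W_max ≈ 415 kJ

By the Carnot theorem, η_max = 1 − T_C/T_H = 1 − 307.00/843.00 = 0.6358.
W_max = η_max · Q_H = 0.6358 × 653 = 415 kJ.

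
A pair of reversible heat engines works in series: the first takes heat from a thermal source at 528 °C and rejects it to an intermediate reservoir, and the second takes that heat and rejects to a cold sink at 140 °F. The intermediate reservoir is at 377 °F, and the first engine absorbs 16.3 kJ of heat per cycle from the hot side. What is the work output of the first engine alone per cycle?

W₁ ≈ 6.84 kJ

T_H = 528 °C → 528 + 273.15 = 801.15 K.
T_C = 140 °F → (140 − 32) × 5/9 = 60.00 °C = 333.15 K.
T_m = 377 °F → (377 − 32) × 5/9 = 191.67 °C = 464.82 K.
First-stage efficiency η₁ = 1 − T_m/T_H = 1 − 464.82/801.15 = 0.4198.
W₁ = η₁·Q_H = 0.4198 × 16.3 = 6.84 kJ.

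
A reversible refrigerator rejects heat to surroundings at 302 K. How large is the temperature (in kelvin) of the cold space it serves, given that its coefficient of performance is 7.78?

T_C ≈ 268 K

COP_R = T_C/(T_H − T_C) ⇒ T_C = T_H·COP_R/(1 + COP_R) = 302.00 × 7.78/(1 + 7.78) = 268 K.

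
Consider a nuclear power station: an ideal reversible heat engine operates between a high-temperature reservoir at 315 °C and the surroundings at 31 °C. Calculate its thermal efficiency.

T_H = 315 °C → 315 + 273.15 = 588.15 K.
T_C = 31 °C → 31 + 273.15 = 304.15 K.
Since the cycle is reversible, η = 1 − T_C/T_H = 1 − 304.15/588.15 = 0.4829.

η ≈ 0.4829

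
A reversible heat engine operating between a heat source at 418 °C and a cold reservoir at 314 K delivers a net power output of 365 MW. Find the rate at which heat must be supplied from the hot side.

Q̇_H ≈ 669 MW

T_H = 418 °C → 418 + 273.15 = 691.15 K.
Since the cycle is reversible, η = 1 − T_C/T_H = 1 − 314.00/691.15 = 0.5457.
Q_H = W/η = 365/0.5457 = 669 MW.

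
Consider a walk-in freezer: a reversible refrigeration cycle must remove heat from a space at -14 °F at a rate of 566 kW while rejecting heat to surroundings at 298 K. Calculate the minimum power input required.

Ẇ_in ≈ 115 kW

T_C = -14 °F → (-14 − 32) × 5/9 = -25.56 °C = 247.59 K.
For a reversible refrigerator, COP_R = T_C/(T_H − T_C) = 247.59/50.41 = 4.9120.
W = Q_C/COP_R = 566/4.9120 = 115 kW.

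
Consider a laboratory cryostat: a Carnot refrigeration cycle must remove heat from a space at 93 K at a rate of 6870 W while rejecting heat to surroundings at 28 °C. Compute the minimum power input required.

T_H = 28 °C → 28 + 273.15 = 301.15 K.
COP_R = T_C/(T_H − T_C) = 93.00/208.15 = 0.4468.
W = Q_C/COP_R = 6870/0.4468 = 15400 W.

Ẇ_in ≈ 15400 W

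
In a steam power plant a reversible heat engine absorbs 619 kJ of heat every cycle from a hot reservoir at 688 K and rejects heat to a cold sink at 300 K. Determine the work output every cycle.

W ≈ 349 kJ

Since the cycle is reversible, η = 1 − T_C/T_H = 1 − 300.00/688.00 = 0.5640.
W = η·Q_H = 0.5640 × 619 = 349 kJ.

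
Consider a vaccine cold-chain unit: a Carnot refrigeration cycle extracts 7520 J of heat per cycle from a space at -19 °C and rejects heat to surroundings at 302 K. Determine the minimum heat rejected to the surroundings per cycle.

Q_H ≈ 8940 J

T_C = -19 °C → -19 + 273.15 = 254.15 K.
For a reversible cycle Q_H/Q_C = T_H/T_C, so Q_H = Q_C·T_H/T_C = 7520 × 302.00/254.15 = 8940 J.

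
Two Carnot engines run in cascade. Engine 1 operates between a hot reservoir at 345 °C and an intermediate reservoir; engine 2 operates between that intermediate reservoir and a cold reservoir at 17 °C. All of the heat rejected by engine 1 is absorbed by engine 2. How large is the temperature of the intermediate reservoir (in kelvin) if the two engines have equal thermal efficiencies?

T_m ≈ 424 K

T_H = 345 °C → 345 + 273.15 = 618.15 K.
T_C = 17 °C → 17 + 273.15 = 290.15 K.
Equal efficiencies require 1 − T_m/T_H = 1 − T_C/T_m, i.e. T_m/T_H = T_C/T_m, so T_m = √(T_H·T_C) = √(618.15 × 290.15) = 424 K.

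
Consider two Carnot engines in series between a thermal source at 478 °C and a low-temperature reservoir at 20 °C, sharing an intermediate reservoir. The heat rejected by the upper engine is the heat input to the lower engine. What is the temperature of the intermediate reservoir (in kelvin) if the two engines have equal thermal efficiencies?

T_H = 478 °C → 478 + 273.15 = 751.15 K.
T_C = 20 °C → 20 + 273.15 = 293.15 K.
Equal efficiencies require 1 − T_m/T_H = 1 − T_C/T_m, i.e. T_m/T_H = T_C/T_m, so T_m = √(T_H·T_C) = √(751.15 × 293.15) = 469.3 K.

T_m ≈ 469.3 K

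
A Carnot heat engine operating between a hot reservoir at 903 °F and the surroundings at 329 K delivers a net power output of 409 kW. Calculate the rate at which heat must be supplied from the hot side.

T_H = 903 °F → (903 − 32) × 5/9 = 483.89 °C = 757.04 K.
Since the cycle is reversible, η = 1 − T_C/T_H = 1 − 329.00/757.04 = 0.5654.
Q_H = W/η = 409/0.5654 = 723 kW.

Q̇_H ≈ 723 kW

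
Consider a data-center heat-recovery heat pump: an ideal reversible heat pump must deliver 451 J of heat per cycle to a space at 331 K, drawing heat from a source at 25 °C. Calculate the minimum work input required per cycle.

T_C = 25 °C → 25 + 273.15 = 298.15 K.
The Carnot heat-pump COP is COP_HP = T_H/(T_H − T_C) = 331.00/32.85 = 10.0761.
W = Q_H/COP_HP = 451/10.0761 = 44.76 J.

W_in ≈ 44.76 J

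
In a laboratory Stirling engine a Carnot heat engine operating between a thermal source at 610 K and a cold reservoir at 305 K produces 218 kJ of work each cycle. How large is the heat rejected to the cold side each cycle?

Since the cycle is reversible, η = 1 − T_C/T_H = 1 − 305.00/610.00 = 0.5000.
Since Q_C/Q_H = T_C/T_H and Q_H = W/η, Q_C = W·T_C/(T_H − T_C) = 218 × 305.00/305.00 = 218 kJ.

Q_C ≈ 218 kJ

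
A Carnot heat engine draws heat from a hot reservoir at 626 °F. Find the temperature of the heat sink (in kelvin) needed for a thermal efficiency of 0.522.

T_H = 626 °F → (626 − 32) × 5/9 = 330.00 °C = 603.15 K.
From η = 1 − T_C/T_H, T_C = T_H·(1 − η) = 603.15 × (1 − 0.522) = 288.3 K.

T_C ≈ 288.3 K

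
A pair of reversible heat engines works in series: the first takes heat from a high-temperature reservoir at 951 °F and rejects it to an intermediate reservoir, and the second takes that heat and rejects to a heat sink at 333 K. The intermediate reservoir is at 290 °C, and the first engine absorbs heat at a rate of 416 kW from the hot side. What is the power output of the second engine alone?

T_H = 951 °F → (951 − 32) × 5/9 = 510.56 °C = 783.71 K.
T_m = 290 °C → 290 + 273.15 = 563.15 K.
Heat entering the second stage: Q_m = Q_H·(T_m/T_H) = 416 × 563.15/783.71 = 299 kW.
Second-stage efficiency η₂ = 1 − T_C/T_m = 1 − 333.00/563.15 = 0.4087, so W₂ = η₂·Q_m = 122 kW.

Ẇ₂ ≈ 122 kW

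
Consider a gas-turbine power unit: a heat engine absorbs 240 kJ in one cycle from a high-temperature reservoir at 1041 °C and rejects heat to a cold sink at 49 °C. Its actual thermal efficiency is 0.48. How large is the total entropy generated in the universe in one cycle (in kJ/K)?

ΔS_univ ≈ 0.205 kJ/K

T_H = 1041 °C → 1041 + 273.15 = 1314.15 K.
T_C = 49 °C → 49 + 273.15 = 322.15 K.
W = η·Q_H = 0.48 × 240 = 115.2 kJ, so Q_C = Q_H − W = 124.8 kJ.
Reservoir entropy changes: ΔS_H = −Q_H/T_H = −240/1314.15 = -0.1826 kJ/K and ΔS_C = +Q_C/T_C = 124.8/322.15 = 0.3874 kJ/K.
ΔS_univ = −Q_H/T_H + Q_C/T_C = 0.205 kJ/K (> 0, since η = 0.48 < η_Carnot = 0.755).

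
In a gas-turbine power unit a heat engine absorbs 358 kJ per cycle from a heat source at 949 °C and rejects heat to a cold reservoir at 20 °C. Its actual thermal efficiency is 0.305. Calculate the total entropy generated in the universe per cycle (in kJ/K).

T_H = 949 °C → 949 + 273.15 = 1222.15 K.
T_C = 20 °C → 20 + 273.15 = 293.15 K.
W = η·Q_H = 0.305 × 358 = 109.2 kJ, so Q_C = Q_H − W = 248.8 kJ.
Reservoir entropy changes: ΔS_H = −Q_H/T_H = −358/1222.15 = -0.2929 kJ/K and ΔS_C = +Q_C/T_C = 248.8/293.15 = 0.8487 kJ/K.
ΔS_univ = −Q_H/T_H + Q_C/T_C = 0.556 kJ/K (> 0, since η = 0.305 < η_Carnot = 0.760).

ΔS_univ ≈ 0.556 kJ/K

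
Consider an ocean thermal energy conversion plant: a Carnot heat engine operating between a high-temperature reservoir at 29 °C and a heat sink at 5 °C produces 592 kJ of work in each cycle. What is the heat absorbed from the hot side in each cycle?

T_H = 29 °C → 29 + 273.15 = 302.15 K.
T_C = 5 °C → 5 + 273.15 = 278.15 K.
The Carnot efficiency is η = 1 − T_C/T_H = 1 − 278.15/302.15 = 0.0794.
Q_H = W/η = 592/0.0794 = 7450 kJ.

Q_H ≈ 7450 kJ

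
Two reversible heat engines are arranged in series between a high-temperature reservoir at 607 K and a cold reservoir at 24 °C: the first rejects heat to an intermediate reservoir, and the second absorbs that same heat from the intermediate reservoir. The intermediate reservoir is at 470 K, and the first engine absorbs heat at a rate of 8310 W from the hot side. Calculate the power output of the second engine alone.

T_C = 24 °C → 24 + 273.15 = 297.15 K.
Heat entering the second stage: Q_m = Q_H·(T_m/T_H) = 8310 × 470.00/607.00 = 6430 W.
Second-stage efficiency η₂ = 1 − T_C/T_m = 1 − 297.15/470.00 = 0.3678, so W₂ = η₂·Q_m = 2370 W.

Ẇ₂ ≈ 2370 W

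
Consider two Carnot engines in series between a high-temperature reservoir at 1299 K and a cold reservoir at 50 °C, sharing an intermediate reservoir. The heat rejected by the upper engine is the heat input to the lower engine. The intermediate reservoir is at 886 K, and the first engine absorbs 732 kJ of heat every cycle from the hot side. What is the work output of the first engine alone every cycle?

W₁ ≈ 233 kJ

T_C = 50 °C → 50 + 273.15 = 323.15 K.
First-stage efficiency η₁ = 1 − T_m/T_H = 1 − 886.00/1299.00 = 0.3179.
W₁ = η₁·Q_H = 0.3179 × 732 = 233 kJ.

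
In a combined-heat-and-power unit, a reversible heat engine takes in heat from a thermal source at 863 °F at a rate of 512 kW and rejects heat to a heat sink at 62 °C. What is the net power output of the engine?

Ẇ ≈ 278.5 kW

T_H = 863 °F → (863 − 32) × 5/9 = 461.67 °C = 734.82 K.
T_C = 62 °C → 62 + 273.15 = 335.15 K.
Since the cycle is reversible, η = 1 − T_C/T_H = 1 − 335.15/734.82 = 0.5439.
W = η·Q_H = 0.5439 × 512 = 278.5 kW.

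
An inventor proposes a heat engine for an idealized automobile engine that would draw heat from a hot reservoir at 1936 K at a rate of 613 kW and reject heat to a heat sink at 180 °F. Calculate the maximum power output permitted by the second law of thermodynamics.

T_C = 180 °F → (180 − 32) × 5/9 = 82.22 °C = 355.37 K.
No engine can exceed the Carnot limit: η_max = 1 − T_C/T_H = 1 − 355.37/1936.00 = 0.8164.
W_max = η_max · Q_H = 0.8164 × 613 = 500 kW.

Ẇ_max ≈ 500 kW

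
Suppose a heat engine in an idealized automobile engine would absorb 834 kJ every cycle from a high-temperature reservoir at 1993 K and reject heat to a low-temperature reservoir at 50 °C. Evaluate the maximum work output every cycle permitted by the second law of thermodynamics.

W_max ≈ 698.8 kJ

T_C = 50 °C → 50 + 273.15 = 323.15 K.
No engine can exceed the Carnot limit: η_max = 1 − T_C/T_H = 1 − 323.15/1993.00 = 0.8379.
W_max = η_max · Q_H = 0.8379 × 834 = 698.8 kJ.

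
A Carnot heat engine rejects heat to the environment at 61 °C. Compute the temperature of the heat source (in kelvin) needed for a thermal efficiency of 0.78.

T_H ≈ 1520 K

T_C = 61 °C → 61 + 273.15 = 334.15 K.
From η = 1 − T_C/T_H, solving for T_H gives T_H = T_C/(1 − η) = 334.15/(1 − 0.78) = 1520 K.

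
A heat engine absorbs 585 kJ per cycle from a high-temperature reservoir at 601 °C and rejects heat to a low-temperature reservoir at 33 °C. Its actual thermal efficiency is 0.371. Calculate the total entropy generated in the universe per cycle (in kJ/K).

T_H = 601 °C → 601 + 273.15 = 874.15 K.
T_C = 33 °C → 33 + 273.15 = 306.15 K.
W = η·Q_H = 0.371 × 585 = 217.0 kJ, so Q_C = Q_H − W = 368.0 kJ.
Entropy balance on the reservoirs: −Q_H/T_H = -0.6692 kJ/K, +Q_C/T_C = 1.202 kJ/K.
ΔS_univ = −Q_H/T_H + Q_C/T_C = 0.533 kJ/K (> 0, since η = 0.371 < η_Carnot = 0.650).

ΔS_univ ≈ 0.533 kJ/K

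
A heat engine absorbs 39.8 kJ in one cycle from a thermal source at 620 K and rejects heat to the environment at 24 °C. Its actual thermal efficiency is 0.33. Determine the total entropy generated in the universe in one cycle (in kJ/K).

T_C = 24 °C → 24 + 273.15 = 297.15 K.
W = η·Q_H = 0.33 × 39.8 = 13.13 kJ, so Q_C = Q_H − W = 26.67 kJ.
Reservoir entropy changes: ΔS_H = −Q_H/T_H = −39.8/620.00 = -0.06419 kJ/K and ΔS_C = +Q_C/T_C = 26.67/297.15 = 0.08974 kJ/K.
ΔS_univ = −Q_H/T_H + Q_C/T_C = 0.02555 kJ/K (> 0, since η = 0.33 < η_Carnot = 0.521).

ΔS_univ ≈ 0.02555 kJ/K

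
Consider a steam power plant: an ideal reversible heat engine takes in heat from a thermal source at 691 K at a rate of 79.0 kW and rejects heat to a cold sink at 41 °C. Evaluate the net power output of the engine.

T_C = 41 °C → 41 + 273.15 = 314.15 K.
The Carnot efficiency is η = 1 − T_C/T_H = 1 − 314.15/691.00 = 0.5454.
W = η·Q_H = 0.5454 × 79.0 = 43.08 kW.

Ẇ ≈ 43.08 kW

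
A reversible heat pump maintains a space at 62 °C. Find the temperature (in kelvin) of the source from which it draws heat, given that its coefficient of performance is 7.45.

T_H = 62 °C → 62 + 273.15 = 335.15 K.
COP_HP = T_H/(T_H − T_C) ⇒ T_C = T_H·(COP_HP − 1)/COP_HP = 335.15 × (7.45 − 1)/7.45 = 290 K.

T_C ≈ 290 K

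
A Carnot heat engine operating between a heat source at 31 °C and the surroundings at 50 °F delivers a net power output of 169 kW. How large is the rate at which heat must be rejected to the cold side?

T_H = 31 °C → 31 + 273.15 = 304.15 K.
T_C = 50 °F → (50 − 32) × 5/9 = 10.00 °C = 283.15 K.
Since the cycle is reversible, η = 1 − T_C/T_H = 1 − 283.15/304.15 = 0.0690.
Since Q_C/Q_H = T_C/T_H and Q_H = W/η, Q_C = W·T_C/(T_H − T_C) = 169 × 283.15/21.00 = 2280 kW.

Q̇_C ≈ 2280 kW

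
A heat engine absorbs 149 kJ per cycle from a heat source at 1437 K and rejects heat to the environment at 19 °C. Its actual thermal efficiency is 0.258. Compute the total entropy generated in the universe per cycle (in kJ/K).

T_C = 19 °C → 19 + 273.15 = 292.15 K.
W = η·Q_H = 0.258 × 149 = 38.44 kJ, so Q_C = Q_H − W = 110.6 kJ.
The hot reservoir loses entropy Q_H/T_H = 149/1437.00 = 0.1037 kJ/K; the cold reservoir gains Q_C/T_C = 110.6/292.15 = 0.3784 kJ/K.
ΔS_univ = −Q_H/T_H + Q_C/T_C = 0.275 kJ/K (> 0, since η = 0.258 < η_Carnot = 0.797).

ΔS_univ ≈ 0.275 kJ/K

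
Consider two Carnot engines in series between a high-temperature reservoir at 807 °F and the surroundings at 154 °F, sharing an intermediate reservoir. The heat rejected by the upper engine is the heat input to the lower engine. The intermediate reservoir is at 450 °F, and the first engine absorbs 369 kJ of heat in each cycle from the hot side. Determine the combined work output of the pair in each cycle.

T_H = 807 °F → (807 − 32) × 5/9 = 430.56 °C = 703.71 K.
T_C = 154 °F → (154 − 32) × 5/9 = 67.78 °C = 340.93 K.
Two reversible stages in series are equivalent to a single Carnot engine between T_H and T_C, so η_total = 1 − T_C/T_H = 1 − 340.93/703.71 = 0.5155.
W_total = η_total · Q_H = 0.5155 × 369 = 190 kJ.

W_total ≈ 190 kJ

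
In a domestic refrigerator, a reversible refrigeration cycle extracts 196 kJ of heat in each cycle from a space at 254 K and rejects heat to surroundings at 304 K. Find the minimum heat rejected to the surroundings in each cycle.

Q_H ≈ 234.6 kJ

For a reversible cycle Q_H/Q_C = T_H/T_C, so Q_H = Q_C·T_H/T_C = 196 × 304.00/254.00 = 234.6 kJ.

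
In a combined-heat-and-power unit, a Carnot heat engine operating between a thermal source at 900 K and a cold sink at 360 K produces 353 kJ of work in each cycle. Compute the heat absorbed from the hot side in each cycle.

The Carnot efficiency is η = 1 − T_C/T_H = 1 − 360.00/900.00 = 0.6000.
Q_H = W/η = 353/0.6000 = 588.3 kJ.

Q_H ≈ 588.3 kJ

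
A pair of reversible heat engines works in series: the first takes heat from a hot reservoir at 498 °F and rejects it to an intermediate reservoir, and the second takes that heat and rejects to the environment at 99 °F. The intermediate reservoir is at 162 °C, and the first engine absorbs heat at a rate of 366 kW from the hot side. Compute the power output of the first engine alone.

Ẇ₁ ≈ 66.7 kW

T_H = 498 °F → (498 − 32) × 5/9 = 258.89 °C = 532.04 K.
T_C = 99 °F → (99 − 32) × 5/9 = 37.22 °C = 310.37 K.
T_m = 162 °C → 162 + 273.15 = 435.15 K.
First-stage efficiency η₁ = 1 − T_m/T_H = 1 − 435.15/532.04 = 0.1821.
W₁ = η₁·Q_H = 0.1821 × 366 = 66.7 kW.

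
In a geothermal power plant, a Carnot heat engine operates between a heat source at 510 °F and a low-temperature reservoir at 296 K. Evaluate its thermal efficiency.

η ≈ 0.451

T_H = 510 °F → (510 − 32) × 5/9 = 265.56 °C = 538.71 K.
Since the cycle is reversible, η = 1 − T_C/T_H = 1 − 296.00/538.71 = 0.451.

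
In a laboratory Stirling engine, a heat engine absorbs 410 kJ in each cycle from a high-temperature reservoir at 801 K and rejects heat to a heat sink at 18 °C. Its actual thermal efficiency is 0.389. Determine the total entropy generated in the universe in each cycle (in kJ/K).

T_C = 18 °C → 18 + 273.15 = 291.15 K.
W = η·Q_H = 0.389 × 410 = 159.5 kJ, so Q_C = Q_H − W = 250.5 kJ.
The hot reservoir loses entropy Q_H/T_H = 410/801.00 = 0.5119 kJ/K; the cold reservoir gains Q_C/T_C = 250.5/291.15 = 0.8604 kJ/K.
ΔS_univ = −Q_H/T_H + Q_C/T_C = 0.3486 kJ/K (> 0, since η = 0.389 < η_Carnot = 0.637).

ΔS_univ ≈ 0.3486 kJ/K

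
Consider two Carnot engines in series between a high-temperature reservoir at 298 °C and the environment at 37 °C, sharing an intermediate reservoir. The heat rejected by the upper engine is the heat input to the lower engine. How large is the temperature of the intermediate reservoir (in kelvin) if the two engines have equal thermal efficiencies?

T_m ≈ 421 K

T_H = 298 °C → 298 + 273.15 = 571.15 K.
T_C = 37 °C → 37 + 273.15 = 310.15 K.
Equal efficiencies require 1 − T_m/T_H = 1 − T_C/T_m, i.e. T_m/T_H = T_C/T_m, so T_m = √(T_H·T_C) = √(571.15 × 310.15) = 421 K.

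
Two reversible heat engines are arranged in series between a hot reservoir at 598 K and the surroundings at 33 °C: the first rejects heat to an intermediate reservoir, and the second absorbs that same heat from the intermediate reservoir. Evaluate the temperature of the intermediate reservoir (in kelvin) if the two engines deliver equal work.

T_C = 33 °C → 33 + 273.15 = 306.15 K.
For reversible stages Q_m = Q_H·(T_m/T_H). Setting W₁ = Q_H(1 − T_m/T_H) equal to W₂ = Q_m(1 − T_C/T_m) = Q_H·(T_m − T_C)/T_H gives T_H − T_m = T_m − T_C, so T_m = (T_H + T_C)/2 = (598.00 + 306.15)/2 = 452.1 K.

T_m ≈ 452.1 K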